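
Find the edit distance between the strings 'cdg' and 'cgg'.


Building DP table for s1='cdg' (len 3) and s2='cgg' (len 3):
       c  g  g
    0  1  2  3
  c 1  0  1  2
  d 2  1  1  2
  g 3  2  1  1
Edit distance = dp[3][3] = 1

1


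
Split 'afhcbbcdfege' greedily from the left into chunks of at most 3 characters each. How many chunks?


'afhcbbcdfege' has 12 characters.
Chunking with max size 3:
  Chunk 1: 'afh' (positions 0-2)
  Chunk 2: 'cbb' (positions 3-5)
  Chunk 3: 'cdf' (positions 6-8)
  Chunk 4: 'ege' (positions 9-11)
Total chunks: ceil(12 / 3) = 4

4


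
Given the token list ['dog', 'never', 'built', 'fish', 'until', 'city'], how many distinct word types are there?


Listing all tokens and tracking unique types:
  Token 1: 'dog' -> NEW (unique so far: 1)
  Token 2: 'never' -> NEW (unique so far: 2)
  Token 3: 'built' -> NEW (unique so far: 3)
  Token 4: 'fish' -> NEW (unique so far: 4)
  Token 5: 'until' -> NEW (unique so far: 5)
  Token 6: 'city' -> NEW (unique so far: 6)
Unique types: ('built', 'city', 'dog', 'fish', 'never', 'until')
Vocabulary size: 6

6


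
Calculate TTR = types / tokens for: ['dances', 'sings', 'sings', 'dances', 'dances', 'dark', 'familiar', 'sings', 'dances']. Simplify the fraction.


Tokens: 9
Unique types: ('dances', 'dark', 'familiar', 'sings') = 4
TTR = 4/9
Already in lowest terms.

4/9


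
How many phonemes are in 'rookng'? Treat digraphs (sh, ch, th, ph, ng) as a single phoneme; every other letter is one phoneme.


Parsing 'rookng' greedily, digraphs first:
  'r' -> consonant phoneme (phonemes so far: 1)
  'o' -> vowel phoneme (phonemes so far: 2)
  'o' -> vowel phoneme (phonemes so far: 3)
  'k' -> consonant phoneme (phonemes so far: 4)
  'ng' -> digraph (1 consonant phoneme) (phonemes so far: 5)
Total phonemes: 5

5


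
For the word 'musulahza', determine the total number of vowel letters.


Scanning each character of 'musulahza':
  Position 1: 'm' -> consonant (running count: 0)
  Position 2: 'u' -> vowel (running count: 1)
  Position 3: 's' -> consonant (running count: 1)
  Position 4: 'u' -> vowel (running count: 2)
  Position 5: 'l' -> consonant (running count: 2)
  Position 6: 'a' -> vowel (running count: 3)
  Position 7: 'h' -> consonant (running count: 3)
  Position 8: 'z' -> consonant (running count: 3)
  Position 9: 'a' -> vowel (running count: 4)
Total vowels: 4

4


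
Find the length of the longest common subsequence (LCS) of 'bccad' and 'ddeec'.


DP table for LCS of 'bccad' and 'ddeec':
       d  d  e  e  c
    0  0  0  0  0  0
  b 0  0  0  0  0  0
  c 0  0  0  0  0  1
  c 0  0  0  0  0  1
  a 0  0  0  0  0  1
  d 0  1  1  1  1  1
LCS: 'c'
LCS length = 1

1


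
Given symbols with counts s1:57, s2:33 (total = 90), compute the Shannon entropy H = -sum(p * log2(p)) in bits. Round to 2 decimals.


Computing entropy H = -sum(p_i * log2(p_i)):
  s1: p = 57/90 = 0.6333, -p*log2(p) = 0.4173
  s2: p = 33/90 = 0.3667, -p*log2(p) = 0.5307
H = sum of terms = 0.9480
Rounded to 2 decimals: 0.95

0.95


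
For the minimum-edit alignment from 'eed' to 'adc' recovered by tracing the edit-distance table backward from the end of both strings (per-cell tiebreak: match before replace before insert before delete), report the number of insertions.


Edit distance = 3. Backtracking from cell (3, 3) with preference match > replace > insert > delete,
then listing the resulting alignment 'eed' -> 'adc' left to right:
  Step 1: replace e->a
  Step 2: replace e->d
  Step 3: replace d->c
Total insertions: 0

0


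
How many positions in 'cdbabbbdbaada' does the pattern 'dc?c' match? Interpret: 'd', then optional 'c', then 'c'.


Pattern: dc?c means 'd', then optional 'c', then 'c'.
Scanning 'cdbabbbdbaada' position-by-position:
  Pos 0: window 'cdb' -> no
  Pos 1: window 'dba' -> no
  Pos 2: window 'bab' -> no
  Pos 3: window 'abb' -> no
  Pos 4: window 'bbb' -> no
  Pos 5: window 'bbd' -> no
  Pos 6: window 'bdb' -> no
  Pos 7: window 'dba' -> no
  Pos 8: window 'baa' -> no
  Pos 9: window 'aad' -> no
  Pos 10: window 'ada' -> no
  Pos 11: window 'da' -> no
  Pos 12: window 'a' -> no
Total matches: 0

0


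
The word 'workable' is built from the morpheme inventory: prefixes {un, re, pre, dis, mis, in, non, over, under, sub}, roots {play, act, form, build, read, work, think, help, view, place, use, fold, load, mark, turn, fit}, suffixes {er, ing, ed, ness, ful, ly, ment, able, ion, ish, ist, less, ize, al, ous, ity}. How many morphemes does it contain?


Segmenting 'workable' against the inventory:
  'work' -> root (morpheme 1)
  'able' -> suffix (morpheme 2)
Total morphemes: 2

2


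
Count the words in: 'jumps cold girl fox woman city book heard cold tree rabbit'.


Counting words by splitting on spaces:
  Word 1: 'jumps'
  Word 2: 'cold'
  Word 3: 'girl'
  Word 4: 'fox'
  Word 5: 'woman'
  Word 6: 'city'
  Word 7: 'book'
  Word 8: 'heard'
  Word 9: 'cold'
  Word 10: 'tree'
  Word 11: 'rabbit'
Total words: 11

11


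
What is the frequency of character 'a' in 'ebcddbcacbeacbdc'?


Scanning 'ebcddbcacbeacbdc' for 'a':
  Position 7: 'a' -> MATCH (count: 1)
  Position 11: 'a' -> MATCH (count: 2)
Total occurrences of 'a': 2

2


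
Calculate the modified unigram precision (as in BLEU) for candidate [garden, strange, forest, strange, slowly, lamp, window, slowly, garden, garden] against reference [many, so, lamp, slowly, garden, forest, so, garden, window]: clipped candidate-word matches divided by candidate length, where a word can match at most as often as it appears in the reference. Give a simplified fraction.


Reference word counts: {'forest': 1, 'garden': 2, 'lamp': 1, 'many': 1, 'slowly': 1, 'so': 2, 'window': 1}
Checking each candidate word (with clipping):
  'garden' -> in reference (ref count 2, used 1/2) -> match (matches: 1)
  'strange' -> not in reference -> no match (matches: 1)
  'forest' -> in reference (ref count 1, used 1/1) -> match (matches: 2)
  'strange' -> not in reference -> no match (matches: 2)
  'slowly' -> in reference (ref count 1, used 1/1) -> match (matches: 3)
  'lamp' -> in reference (ref count 1, used 1/1) -> match (matches: 4)
  'window' -> in reference (ref count 1, used 1/1) -> match (matches: 5)
  'slowly' -> ref count 1 already used up (1/1) -> clipped, no match (matches: 5)
  'garden' -> in reference (ref count 2, used 2/2) -> match (matches: 6)
  'garden' -> ref count 2 already used up (2/2) -> clipped, no match (matches: 6)
Clipped matches: 6, Candidate length: 10
Precision = 6/10 = 3/5

3/5


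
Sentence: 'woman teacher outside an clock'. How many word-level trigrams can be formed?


Word trigrams from [5] words:
  Trigram 1: (woman teacher outside)
  Trigram 2: (teacher outside an)
  Trigram 3: (outside an clock)
Total word trigrams: 5 - 2 = 3

3


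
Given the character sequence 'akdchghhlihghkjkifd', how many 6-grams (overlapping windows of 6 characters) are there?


String 'akdchghhlihghkjkifd' has length L = 19.
Number of overlapping n-grams = L - n + 1
Substituting: 19 - 6 + 1 = 14

14


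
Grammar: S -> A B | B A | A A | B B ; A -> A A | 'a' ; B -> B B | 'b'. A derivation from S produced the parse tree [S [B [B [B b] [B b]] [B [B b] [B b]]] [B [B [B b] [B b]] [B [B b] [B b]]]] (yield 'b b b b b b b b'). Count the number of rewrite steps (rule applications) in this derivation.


Every bracketed nonterminal node [X ...] in the tree is produced by exactly one rule application.
Reading the tree off as a leftmost derivation:
  Step 1: S  =>  B B   (applied S -> B B)
  Step 2: B B  =>  B B B   (applied B -> B B)
  Step 3: B B B  =>  B B B B   (applied B -> B B)
  Step 4: B B B B  =>  b B B B   (applied B -> b)
  Step 5: b B B B  =>  b b B B   (applied B -> b)
  Step 6: b b B B  =>  b b B B B   (applied B -> B B)
  Step 7: b b B B B  =>  b b b B B   (applied B -> b)
  Step 8: b b b B B  =>  b b b b B   (applied B -> b)
  Step 9: b b b b B  =>  b b b b B B   (applied B -> B B)
  Step 10: b b b b B B  =>  b b b b B B B   (applied B -> B B)
  Step 11: b b b b B B B  =>  b b b b b B B   (applied B -> b)
  Step 12: b b b b b B B  =>  b b b b b b B   (applied B -> b)
  Step 13: b b b b b b B  =>  b b b b b b B B   (applied B -> B B)
  Step 14: b b b b b b B B  =>  b b b b b b b B   (applied B -> b)
  Step 15: b b b b b b b B  =>  b b b b b b b b   (applied B -> b)
Final yield: b b b b b b b b
Total rewrite steps: 15

15


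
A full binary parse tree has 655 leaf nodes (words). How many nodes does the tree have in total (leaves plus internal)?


Leaf nodes (terminals): 655
Internal nodes = n - 1 = 655 - 1 = 654
Total = leaves + internal = 655 + 654 = 1309

1309


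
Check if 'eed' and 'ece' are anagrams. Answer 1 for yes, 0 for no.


Sort characters of 'eed': 'dee'
Sort characters of 'ece': 'cee'
Sorted forms differ -> they are NOT anagrams
Result: 0

0


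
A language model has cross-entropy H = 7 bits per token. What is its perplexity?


Perplexity formula: PP = 2^H
H = 7
PP = 2^7
Steps: 2^1 = 2, 2^2 = 4, 2^3 = 8, 2^4 = 16, 2^5 = 32, 2^6 = 64, 2^7 = 128
PP = 128

128


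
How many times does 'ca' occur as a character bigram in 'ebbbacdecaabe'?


Scanning 'ebbbacdecaabe' for bigram 'ca':
  Position 0: 'eb' -> no
  Position 1: 'bb' -> no
  Position 2: 'bb' -> no
  Position 3: 'ba' -> no
  Position 4: 'ac' -> no
  Position 5: 'cd' -> no
  Position 6: 'de' -> no
  Position 7: 'ec' -> no
  Position 8: 'ca' -> MATCH
  Position 9: 'aa' -> no
  Position 10: 'ab' -> no
  Position 11: 'be' -> no
Total matches: 1

1


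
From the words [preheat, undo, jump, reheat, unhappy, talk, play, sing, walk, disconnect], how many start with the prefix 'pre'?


Checking each word for prefix 'pre':
  'preheat' -> YES, starts with 'pre' (count: 1)
  'undo' -> no (count: 1)
  'jump' -> no (count: 1)
  'reheat' -> no (count: 1)
  'unhappy' -> no (count: 1)
  'talk' -> no (count: 1)
  'play' -> no (count: 1)
  'sing' -> no (count: 1)
  'walk' -> no (count: 1)
  'disconnect' -> no (count: 1)
Total with prefix 'pre': 1

1


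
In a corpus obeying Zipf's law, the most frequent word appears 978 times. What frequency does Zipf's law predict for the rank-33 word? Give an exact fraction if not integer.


Zipf's law: freq(rank) = f1 / rank
f1 = 978, rank = 33
freq = 978 / 33
GCD(978, 33) = 3
Simplified: 326/11

326/11


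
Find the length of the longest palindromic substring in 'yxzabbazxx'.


Scanning 'yxzabbazxx' for palindromic substrings.
Substring at positions 1-8: 'xzabbazx'.
Check: reverse('xzabbazx') = 'xzabbazx' -> palindrome confirmed.
Neighbouring characters ('y' / 'x') break symmetry, so it cannot extend further.
No longer palindromic substring exists; longest length = 8

8


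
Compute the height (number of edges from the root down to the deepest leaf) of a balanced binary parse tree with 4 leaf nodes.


In a balanced binary tree with n leaves the deepest leaf is ceil(log2(n)) edges below the root.
log2(4) = 2.0000
ceil(2.0000) = 2
height (edges) = 2

2


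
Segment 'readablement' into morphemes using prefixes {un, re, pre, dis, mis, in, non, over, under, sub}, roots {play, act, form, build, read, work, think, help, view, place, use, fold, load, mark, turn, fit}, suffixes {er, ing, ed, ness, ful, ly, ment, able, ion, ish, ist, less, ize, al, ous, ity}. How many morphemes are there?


Segmenting 'readablement' against the inventory:
  'read' -> root (morpheme 1)
  'able' -> suffix (morpheme 2)
  'ment' -> suffix (morpheme 3)
Total morphemes: 3

3


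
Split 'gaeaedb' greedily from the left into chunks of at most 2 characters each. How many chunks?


'gaeaedb' has 7 characters.
Chunking with max size 2:
  Chunk 1: 'ga' (positions 0-1)
  Chunk 2: 'ea' (positions 2-3)
  Chunk 3: 'ed' (positions 4-5)
  Chunk 4: 'b' (positions 6-6)
Total chunks: ceil(7 / 2) = 4

4


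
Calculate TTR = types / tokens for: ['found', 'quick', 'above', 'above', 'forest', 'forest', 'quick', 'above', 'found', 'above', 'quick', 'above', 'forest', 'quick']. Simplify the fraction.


Tokens: 14
Unique types: ('above', 'forest', 'found', 'quick') = 4
TTR = 4/14
Simplify: divide both by 2 -> 2/7
TTR = 2/7

2/7


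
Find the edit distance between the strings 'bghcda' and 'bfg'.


Building DP table for s1='bghcda' (len 6) and s2='bfg' (len 3):
       b  f  g
    0  1  2  3
  b 1  0  1  2
  g 2  1  1  1
  h 3  2  2  2
  c 4  3  3  3
  d 5  4  4  4
  a 6  5  5  5
Edit distance = dp[6][3] = 5

5


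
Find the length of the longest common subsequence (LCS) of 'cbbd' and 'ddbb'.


DP table for LCS of 'cbbd' and 'ddbb':
       d  d  b  b
    0  0  0  0  0
  c 0  0  0  0  0
  b 0  0  0  1  1
  b 0  0  0  1  2
  d 0  1  1  1  2
LCS: 'bb'
LCS length = 2

2


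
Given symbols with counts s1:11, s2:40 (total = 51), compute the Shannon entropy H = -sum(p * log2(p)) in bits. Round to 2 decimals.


Computing entropy H = -sum(p_i * log2(p_i)):
  s1: p = 11/51 = 0.2157, -p*log2(p) = 0.4773
  s2: p = 40/51 = 0.7843, -p*log2(p) = 0.2749
H = sum of terms = 0.7522
Rounded to 2 decimals: 0.75

0.75


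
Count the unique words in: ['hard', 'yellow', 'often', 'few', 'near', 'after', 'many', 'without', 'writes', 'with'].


Listing all tokens and tracking unique types:
  Token 1: 'hard' -> NEW (unique so far: 1)
  Token 2: 'yellow' -> NEW (unique so far: 2)
  Token 3: 'often' -> NEW (unique so far: 3)
  Token 4: 'few' -> NEW (unique so far: 4)
  Token 5: 'near' -> NEW (unique so far: 5)
  Token 6: 'after' -> NEW (unique so far: 6)
  Token 7: 'many' -> NEW (unique so far: 7)
  Token 8: 'without' -> NEW (unique so far: 8)
  Token 9: 'writes' -> NEW (unique so far: 9)
  Token 10: 'with' -> NEW (unique so far: 10)
Unique types: ('after', 'few', 'hard', 'many', 'near', 'often', 'with', 'without', 'writes', 'yellow')
Vocabulary size: 10

10


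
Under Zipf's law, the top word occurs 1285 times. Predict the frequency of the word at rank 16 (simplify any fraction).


Zipf's law: freq(rank) = f1 / rank
f1 = 1285, rank = 16
freq = 1285 / 16
GCD(1285, 16) = 1
Simplified: 1285/16

1285/16


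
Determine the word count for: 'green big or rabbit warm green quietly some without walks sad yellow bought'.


Counting words by splitting on spaces:
  Word 1: 'green'
  Word 2: 'big'
  Word 3: 'or'
  Word 4: 'rabbit'
  Word 5: 'warm'
  Word 6: 'green'
  Word 7: 'quietly'
  Word 8: 'some'
  Word 9: 'without'
  Word 10: 'walks'
  Word 11: 'sad'
  Word 12: 'yellow'
  Word 13: 'bought'
Total words: 13

13


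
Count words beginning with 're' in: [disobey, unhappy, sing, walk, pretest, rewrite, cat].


Checking each word for prefix 're':
  'disobey' -> no (count: 0)
  'unhappy' -> no (count: 0)
  'sing' -> no (count: 0)
  'walk' -> no (count: 0)
  'pretest' -> no (count: 0)
  'rewrite' -> YES, starts with 're' (count: 1)
  'cat' -> no (count: 1)
Total with prefix 're': 1

1


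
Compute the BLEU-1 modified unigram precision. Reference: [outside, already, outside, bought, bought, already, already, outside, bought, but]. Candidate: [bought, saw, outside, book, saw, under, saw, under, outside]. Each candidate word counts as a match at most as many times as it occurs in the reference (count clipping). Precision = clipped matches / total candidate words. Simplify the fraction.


Reference word counts: {'already': 3, 'bought': 3, 'but': 1, 'outside': 3}
Checking each candidate word (with clipping):
  'bought' -> in reference (ref count 3, used 1/3) -> match (matches: 1)
  'saw' -> not in reference -> no match (matches: 1)
  'outside' -> in reference (ref count 3, used 1/3) -> match (matches: 2)
  'book' -> not in reference -> no match (matches: 2)
  'saw' -> not in reference -> no match (matches: 2)
  'under' -> not in reference -> no match (matches: 2)
  'saw' -> not in reference -> no match (matches: 2)
  'under' -> not in reference -> no match (matches: 2)
  'outside' -> in reference (ref count 3, used 2/3) -> match (matches: 3)
Clipped matches: 3, Candidate length: 9
Precision = 3/9 = 1/3

1/3


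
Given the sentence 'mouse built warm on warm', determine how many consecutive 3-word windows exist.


Word trigrams from [5] words:
  Trigram 1: (mouse built warm)
  Trigram 2: (built warm on)
  Trigram 3: (warm on warm)
Total word trigrams: 5 - 2 = 3

3


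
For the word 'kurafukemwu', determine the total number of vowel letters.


Scanning each character of 'kurafukemwu':
  Position 1: 'k' -> consonant (running count: 0)
  Position 2: 'u' -> vowel (running count: 1)
  Position 3: 'r' -> consonant (running count: 1)
  Position 4: 'a' -> vowel (running count: 2)
  Position 5: 'f' -> consonant (running count: 2)
  Position 6: 'u' -> vowel (running count: 3)
  Position 7: 'k' -> consonant (running count: 3)
  Position 8: 'e' -> vowel (running count: 4)
  Position 9: 'm' -> consonant (running count: 4)
  Position 10: 'w' -> consonant (running count: 4)
  Position 11: 'u' -> vowel (running count: 5)
Total vowels: 5

5


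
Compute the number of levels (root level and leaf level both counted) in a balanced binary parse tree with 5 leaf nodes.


In a balanced binary tree with n leaves the deepest leaf is ceil(log2(n)) edges below the root,
so counting node levels inclusive of root and leaves gives ceil(log2(n)) + 1 levels.
log2(5) = 2.3219
ceil(2.3219) = 3
levels = 3 + 1 = 4

4


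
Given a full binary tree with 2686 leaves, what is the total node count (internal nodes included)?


Leaf nodes (terminals): 2686
Internal nodes = n - 1 = 2686 - 1 = 2685
Total = leaves + internal = 2686 + 2685 = 5371

5371


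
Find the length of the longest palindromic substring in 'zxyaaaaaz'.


Scanning 'zxyaaaaaz' for palindromic substrings.
Substring at positions 3-7: 'aaaaa'.
Check: reverse('aaaaa') = 'aaaaa' -> palindrome confirmed.
Neighbouring characters ('y' / 'z') break symmetry, so it cannot extend further.
No longer palindromic substring exists; longest length = 5

5


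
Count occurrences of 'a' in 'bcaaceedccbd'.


Scanning 'bcaaceedccbd' for 'a':
  Position 2: 'a' -> MATCH (count: 1)
  Position 3: 'a' -> MATCH (count: 2)
Total occurrences of 'a': 2

2


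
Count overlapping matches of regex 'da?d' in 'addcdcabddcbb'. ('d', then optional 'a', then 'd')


Pattern: da?d means 'd', then optional 'a', then 'd'.
Scanning 'addcdcabddcbb' position-by-position:
  Pos 0: window 'add' -> no
  Pos 1: window 'ddc' -> MATCH
  Pos 2: window 'dcd' -> no
  Pos 3: window 'cdc' -> no
  Pos 4: window 'dca' -> no
  Pos 5: window 'cab' -> no
  Pos 6: window 'abd' -> no
  Pos 7: window 'bdd' -> no
  Pos 8: window 'ddc' -> MATCH
  Pos 9: window 'dcb' -> no
  Pos 10: window 'cbb' -> no
  Pos 11: window 'bb' -> no
  Pos 12: window 'b' -> no
Total matches: 2

2


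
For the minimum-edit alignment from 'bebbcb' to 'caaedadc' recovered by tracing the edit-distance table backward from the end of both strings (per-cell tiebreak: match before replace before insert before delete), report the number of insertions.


Edit distance = 7. Backtracking from cell (6, 8) with preference match > replace > insert > delete,
then listing the resulting alignment 'bebbcb' -> 'caaedadc' left to right:
  Step 1: insert 'c' [insertion #1]
  Step 2: insert 'a' [insertion #2]
  Step 3: replace b->a
  Step 4: keep 'e'
  Step 5: replace b->d
  Step 6: replace b->a
  Step 7: replace c->d
  Step 8: replace b->c
Total insertions: 2

2


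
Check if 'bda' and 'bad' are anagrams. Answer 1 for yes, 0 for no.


Sort characters of 'bda': 'abd'
Sort characters of 'bad': 'abd'
Sorted forms match -> they ARE anagrams
Result: 1

1


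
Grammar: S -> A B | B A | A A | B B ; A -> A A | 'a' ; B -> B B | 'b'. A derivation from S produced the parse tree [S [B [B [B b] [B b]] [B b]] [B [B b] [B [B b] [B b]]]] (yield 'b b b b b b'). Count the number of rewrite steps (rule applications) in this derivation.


Every bracketed nonterminal node [X ...] in the tree is produced by exactly one rule application.
Reading the tree off as a leftmost derivation:
  Step 1: S  =>  B B   (applied S -> B B)
  Step 2: B B  =>  B B B   (applied B -> B B)
  Step 3: B B B  =>  B B B B   (applied B -> B B)
  Step 4: B B B B  =>  b B B B   (applied B -> b)
  Step 5: b B B B  =>  b b B B   (applied B -> b)
  Step 6: b b B B  =>  b b b B   (applied B -> b)
  Step 7: b b b B  =>  b b b B B   (applied B -> B B)
  Step 8: b b b B B  =>  b b b b B   (applied B -> b)
  Step 9: b b b b B  =>  b b b b B B   (applied B -> B B)
  Step 10: b b b b B B  =>  b b b b b B   (applied B -> b)
  Step 11: b b b b b B  =>  b b b b b b   (applied B -> b)
Final yield: b b b b b b
Total rewrite steps: 11

11


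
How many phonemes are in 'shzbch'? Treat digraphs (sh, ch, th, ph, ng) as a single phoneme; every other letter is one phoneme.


Parsing 'shzbch' greedily, digraphs first:
  'sh' -> digraph (1 consonant phoneme) (phonemes so far: 1)
  'z' -> consonant phoneme (phonemes so far: 2)
  'b' -> consonant phoneme (phonemes so far: 3)
  'ch' -> digraph (1 consonant phoneme) (phonemes so far: 4)
Total phonemes: 4

4


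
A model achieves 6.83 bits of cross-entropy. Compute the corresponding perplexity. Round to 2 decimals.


Perplexity formula: PP = 2^H
H = 6.83
PP = 2^6.83
Decompose: 2^6.83 = 2^6 * 2^0.83
2^6 = 64, 2^0.83 ~ 1.7776854
PP ~ 64 * 1.7776854 = 113.7718656
Rounded to 2 decimals: 113.77

113.77


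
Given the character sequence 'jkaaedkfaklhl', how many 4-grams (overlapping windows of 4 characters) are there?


String 'jkaaedkfaklhl' has length L = 13.
Number of overlapping n-grams = L - n + 1
Substituting: 13 - 4 + 1 = 10

10


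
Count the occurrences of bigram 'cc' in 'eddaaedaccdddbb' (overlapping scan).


Scanning 'eddaaedaccdddbb' for bigram 'cc':
  Position 0: 'ed' -> no
  Position 1: 'dd' -> no
  Position 2: 'da' -> no
  Position 3: 'aa' -> no
  Position 4: 'ae' -> no
  Position 5: 'ed' -> no
  Position 6: 'da' -> no
  Position 7: 'ac' -> no
  Position 8: 'cc' -> MATCH
  Position 9: 'cd' -> no
  Position 10: 'dd' -> no
  Position 11: 'dd' -> no
  Position 12: 'db' -> no
  Position 13: 'bb' -> no
Total matches: 1

1


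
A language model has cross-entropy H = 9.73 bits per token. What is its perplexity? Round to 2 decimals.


Perplexity formula: PP = 2^H
H = 9.73
PP = 2^9.73
Decompose: 2^9.73 = 2^9 * 2^0.73
2^9 = 512, 2^0.73 ~ 1.6586391
PP ~ 512 * 1.6586391 = 849.2232192
Rounded to 2 decimals: 849.22

849.22


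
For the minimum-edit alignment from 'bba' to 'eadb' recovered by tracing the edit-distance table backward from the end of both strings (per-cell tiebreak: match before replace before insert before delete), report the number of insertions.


Edit distance = 4. Backtracking from cell (3, 4) with preference match > replace > insert > delete,
then listing the resulting alignment 'bba' -> 'eadb' left to right:
  Step 1: insert 'e' [insertion #1]
  Step 2: replace b->a
  Step 3: replace b->d
  Step 4: replace a->b
Total insertions: 1

1


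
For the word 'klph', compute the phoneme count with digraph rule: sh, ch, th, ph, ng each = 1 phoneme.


Parsing 'klph' greedily, digraphs first:
  'k' -> consonant phoneme (phonemes so far: 1)
  'l' -> consonant phoneme (phonemes so far: 2)
  'ph' -> digraph (1 consonant phoneme) (phonemes so far: 3)
Total phonemes: 3

3


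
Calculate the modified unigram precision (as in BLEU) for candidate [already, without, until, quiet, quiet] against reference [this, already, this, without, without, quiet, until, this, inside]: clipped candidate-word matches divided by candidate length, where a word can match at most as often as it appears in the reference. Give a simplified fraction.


Reference word counts: {'already': 1, 'inside': 1, 'quiet': 1, 'this': 3, 'until': 1, 'without': 2}
Checking each candidate word (with clipping):
  'already' -> in reference (ref count 1, used 1/1) -> match (matches: 1)
  'without' -> in reference (ref count 2, used 1/2) -> match (matches: 2)
  'until' -> in reference (ref count 1, used 1/1) -> match (matches: 3)
  'quiet' -> in reference (ref count 1, used 1/1) -> match (matches: 4)
  'quiet' -> ref count 1 already used up (1/1) -> clipped, no match (matches: 4)
Clipped matches: 4, Candidate length: 5
Precision = 4/5

4/5


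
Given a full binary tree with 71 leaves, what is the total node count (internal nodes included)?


Leaf nodes (terminals): 71
Internal nodes = n - 1 = 71 - 1 = 70
Total = leaves + internal = 71 + 70 = 141

141


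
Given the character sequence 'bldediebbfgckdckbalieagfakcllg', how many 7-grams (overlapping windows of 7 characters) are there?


String 'bldediebbfgckdckbalieagfakcllg' has length L = 30.
Number of overlapping n-grams = L - n + 1
Substituting: 30 - 7 + 1 = 24

24


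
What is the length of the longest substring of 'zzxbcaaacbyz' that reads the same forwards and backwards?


Scanning 'zzxbcaaacbyz' for palindromic substrings.
Substring at positions 3-9: 'bcaaacb'.
Check: reverse('bcaaacb') = 'bcaaacb' -> palindrome confirmed.
Neighbouring characters ('x' / 'y') break symmetry, so it cannot extend further.
No longer palindromic substring exists; longest length = 7

7


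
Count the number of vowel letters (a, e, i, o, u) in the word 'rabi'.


Scanning each character of 'rabi':
  Position 1: 'r' -> consonant (running count: 0)
  Position 2: 'a' -> vowel (running count: 1)
  Position 3: 'b' -> consonant (running count: 1)
  Position 4: 'i' -> vowel (running count: 2)
Total vowels: 2

2


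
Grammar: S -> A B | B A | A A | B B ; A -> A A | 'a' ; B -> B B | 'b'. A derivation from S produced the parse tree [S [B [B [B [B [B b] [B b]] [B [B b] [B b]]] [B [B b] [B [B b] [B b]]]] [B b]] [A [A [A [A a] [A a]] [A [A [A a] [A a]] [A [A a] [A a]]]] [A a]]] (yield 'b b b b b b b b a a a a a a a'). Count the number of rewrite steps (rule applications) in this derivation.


Every bracketed nonterminal node [X ...] in the tree is produced by exactly one rule application.
Reading the tree off as a leftmost derivation:
  Step 1: S  =>  B A   (applied S -> B A)
  Step 2: B A  =>  B B A   (applied B -> B B)
  Step 3: B B A  =>  B B B A   (applied B -> B B)
  Step 4: B B B A  =>  B B B B A   (applied B -> B B)
  Step 5: B B B B A  =>  B B B B B A   (applied B -> B B)
  Step 6: B B B B B A  =>  b B B B B A   (applied B -> b)
  Step 7: b B B B B A  =>  b b B B B A   (applied B -> b)
  Step 8: b b B B B A  =>  b b B B B B A   (applied B -> B B)
  Step 9: b b B B B B A  =>  b b b B B B A   (applied B -> b)
  Step 10: b b b B B B A  =>  b b b b B B A   (applied B -> b)
  Step 11: b b b b B B A  =>  b b b b B B B A   (applied B -> B B)
  Step 12: b b b b B B B A  =>  b b b b b B B A   (applied B -> b)
  Step 13: b b b b b B B A  =>  b b b b b B B B A   (applied B -> B B)
  Step 14: b b b b b B B B A  =>  b b b b b b B B A   (applied B -> b)
  Step 15: b b b b b b B B A  =>  b b b b b b b B A   (applied B -> b)
  Step 16: b b b b b b b B A  =>  b b b b b b b b A   (applied B -> b)
  Step 17: b b b b b b b b A  =>  b b b b b b b b A A   (applied A -> A A)
  Step 18: b b b b b b b b A A  =>  b b b b b b b b A A A   (applied A -> A A)
  Step 19: b b b b b b b b A A A  =>  b b b b b b b b A A A A   (applied A -> A A)
  Step 20: b b b b b b b b A A A A  =>  b b b b b b b b a A A A   (applied A -> a)
  Step 21: b b b b b b b b a A A A  =>  b b b b b b b b a a A A   (applied A -> a)
  Step 22: b b b b b b b b a a A A  =>  b b b b b b b b a a A A A   (applied A -> A A)
  Step 23: b b b b b b b b a a A A A  =>  b b b b b b b b a a A A A A   (applied A -> A A)
  Step 24: b b b b b b b b a a A A A A  =>  b b b b b b b b a a a A A A   (applied A -> a)
  Step 25: b b b b b b b b a a a A A A  =>  b b b b b b b b a a a a A A   (applied A -> a)
  Step 26: b b b b b b b b a a a a A A  =>  b b b b b b b b a a a a A A A   (applied A -> A A)
  Step 27: b b b b b b b b a a a a A A A  =>  b b b b b b b b a a a a a A A   (applied A -> a)
  Step 28: b b b b b b b b a a a a a A A  =>  b b b b b b b b a a a a a a A   (applied A -> a)
  Step 29: b b b b b b b b a a a a a a A  =>  b b b b b b b b a a a a a a a   (applied A -> a)
Final yield: b b b b b b b b a a a a a a a
Total rewrite steps: 29

29


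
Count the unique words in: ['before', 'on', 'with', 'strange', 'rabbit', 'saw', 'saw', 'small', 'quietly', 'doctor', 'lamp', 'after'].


Listing all tokens and tracking unique types:
  Token 1: 'before' -> NEW (unique so far: 1)
  Token 2: 'on' -> NEW (unique so far: 2)
  Token 3: 'with' -> NEW (unique so far: 3)
  Token 4: 'strange' -> NEW (unique so far: 4)
  Token 5: 'rabbit' -> NEW (unique so far: 5)
  Token 6: 'saw' -> NEW (unique so far: 6)
  Token 7: 'saw' -> duplicate (unique so far: 6)
  Token 8: 'small' -> NEW (unique so far: 7)
  Token 9: 'quietly' -> NEW (unique so far: 8)
  Token 10: 'doctor' -> NEW (unique so far: 9)
  Token 11: 'lamp' -> NEW (unique so far: 10)
  Token 12: 'after' -> NEW (unique so far: 11)
Unique types: ('after', 'before', 'doctor', 'lamp', 'on', 'quietly', 'rabbit', 'saw', 'small', 'strange', 'with')
Vocabulary size: 11

11


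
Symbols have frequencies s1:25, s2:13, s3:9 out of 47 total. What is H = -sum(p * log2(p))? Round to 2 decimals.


Computing entropy H = -sum(p_i * log2(p_i)):
  s1: p = 25/47 = 0.5319, -p*log2(p) = 0.4844
  s2: p = 13/47 = 0.2766, -p*log2(p) = 0.5128
  s3: p = 9/47 = 0.1915, -p*log2(p) = 0.4566
H = sum of terms = 1.4538
Rounded to 2 decimals: 1.45

1.45


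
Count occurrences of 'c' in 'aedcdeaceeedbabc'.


Scanning 'aedcdeaceeedbabc' for 'c':
  Position 3: 'c' -> MATCH (count: 1)
  Position 7: 'c' -> MATCH (count: 2)
  Position 15: 'c' -> MATCH (count: 3)
Total occurrences of 'c': 3

3


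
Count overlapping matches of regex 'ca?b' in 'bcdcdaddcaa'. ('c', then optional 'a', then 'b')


Pattern: ca?b means 'c', then optional 'a', then 'b'.
Scanning 'bcdcdaddcaa' position-by-position:
  Pos 0: window 'bcd' -> no
  Pos 1: window 'cdc' -> no
  Pos 2: window 'dcd' -> no
  Pos 3: window 'cda' -> no
  Pos 4: window 'dad' -> no
  Pos 5: window 'add' -> no
  Pos 6: window 'ddc' -> no
  Pos 7: window 'dca' -> no
  Pos 8: window 'caa' -> no
  Pos 9: window 'aa' -> no
  Pos 10: window 'a' -> no
Total matches: 0

0


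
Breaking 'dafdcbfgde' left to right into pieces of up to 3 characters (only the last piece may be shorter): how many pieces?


'dafdcbfgde' has 10 characters.
Chunking with max size 3:
  Chunk 1: 'daf' (positions 0-2)
  Chunk 2: 'dcb' (positions 3-5)
  Chunk 3: 'fgd' (positions 6-8)
  Chunk 4: 'e' (positions 9-9)
Total chunks: ceil(10 / 3) = 4

4


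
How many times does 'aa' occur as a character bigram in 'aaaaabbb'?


Scanning 'aaaaabbb' for bigram 'aa':
  Position 0: 'aa' -> MATCH
  Position 1: 'aa' -> MATCH
  Position 2: 'aa' -> MATCH
  Position 3: 'aa' -> MATCH
  Position 4: 'ab' -> no
  Position 5: 'bb' -> no
  Position 6: 'bb' -> no
Total matches: 4

4


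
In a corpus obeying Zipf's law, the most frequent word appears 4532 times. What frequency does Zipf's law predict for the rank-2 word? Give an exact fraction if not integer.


Zipf's law: freq(rank) = f1 / rank
f1 = 4532, rank = 2
freq = 4532 / 2
= 2266

2266


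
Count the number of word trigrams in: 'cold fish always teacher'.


Word trigrams from [4] words:
  Trigram 1: (cold fish always)
  Trigram 2: (fish always teacher)
Total word trigrams: 4 - 2 = 2

2


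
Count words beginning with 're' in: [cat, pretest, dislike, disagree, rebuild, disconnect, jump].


Checking each word for prefix 're':
  'cat' -> no (count: 0)
  'pretest' -> no (count: 0)
  'dislike' -> no (count: 0)
  'disagree' -> no (count: 0)
  'rebuild' -> YES, starts with 're' (count: 1)
  'disconnect' -> no (count: 1)
  'jump' -> no (count: 1)
Total with prefix 're': 1

1


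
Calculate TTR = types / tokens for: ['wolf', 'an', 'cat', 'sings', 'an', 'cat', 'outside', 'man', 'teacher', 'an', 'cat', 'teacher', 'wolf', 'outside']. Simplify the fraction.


Tokens: 14
Unique types: ('an', 'cat', 'man', 'outside', 'sings', 'teacher', 'wolf') = 7
TTR = 7/14
Simplify: divide both by 7 -> 1/2
TTR = 1/2

1/2


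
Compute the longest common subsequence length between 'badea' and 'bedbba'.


DP table for LCS of 'badea' and 'bedbba':
       b  e  d  b  b  a
    0  0  0  0  0  0  0
  b 0  1  1  1  1  1  1
  a 0  1  1  1  1  1  2
  d 0  1  1  2  2  2  2
  e 0  1  2  2  2  2  2
  a 0  1  2  2  2  2  3
LCS: 'bda'
LCS length = 3

3


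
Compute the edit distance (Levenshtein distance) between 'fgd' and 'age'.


Building DP table for s1='fgd' (len 3) and s2='age' (len 3):
       a  g  e
    0  1  2  3
  f 1  1  2  3
  g 2  2  1  2
  d 3  3  2  2
Edit distance = dp[3][3] = 2

2


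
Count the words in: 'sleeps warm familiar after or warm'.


Counting words by splitting on spaces:
  Word 1: 'sleeps'
  Word 2: 'warm'
  Word 3: 'familiar'
  Word 4: 'after'
  Word 5: 'or'
  Word 6: 'warm'
Total words: 6

6


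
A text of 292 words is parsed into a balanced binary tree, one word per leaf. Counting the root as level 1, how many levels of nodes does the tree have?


In a balanced binary tree with n leaves the deepest leaf is ceil(log2(n)) edges below the root,
so counting node levels inclusive of root and leaves gives ceil(log2(n)) + 1 levels.
log2(292) = 8.1898
ceil(8.1898) = 9
levels = 9 + 1 = 10

10


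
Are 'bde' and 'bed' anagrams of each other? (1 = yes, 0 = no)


Sort characters of 'bde': 'bde'
Sort characters of 'bed': 'bde'
Sorted forms match -> they ARE anagrams
Result: 1

1


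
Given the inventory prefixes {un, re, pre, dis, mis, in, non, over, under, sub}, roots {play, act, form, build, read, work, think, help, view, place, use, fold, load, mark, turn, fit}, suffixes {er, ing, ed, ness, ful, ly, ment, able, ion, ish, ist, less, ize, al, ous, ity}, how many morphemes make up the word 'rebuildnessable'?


Segmenting 'rebuildnessable' against the inventory:
  're' -> prefix (morpheme 1)
  'build' -> root (morpheme 2)
  'ness' -> suffix (morpheme 3)
  'able' -> suffix (morpheme 4)
Total morphemes: 4

4


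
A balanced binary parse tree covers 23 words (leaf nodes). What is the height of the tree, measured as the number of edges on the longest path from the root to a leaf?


In a balanced binary tree with n leaves the deepest leaf is ceil(log2(n)) edges below the root.
log2(23) = 4.5236
ceil(4.5236) = 5
height (edges) = 5

5


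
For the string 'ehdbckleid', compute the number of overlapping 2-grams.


String 'ehdbckleid' has length L = 10.
Number of overlapping n-grams = L - n + 1
Substituting: 10 - 2 + 1 = 9

9


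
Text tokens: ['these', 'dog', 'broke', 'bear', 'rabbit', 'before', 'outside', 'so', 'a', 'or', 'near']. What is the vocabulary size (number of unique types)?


Listing all tokens and tracking unique types:
  Token 1: 'these' -> NEW (unique so far: 1)
  Token 2: 'dog' -> NEW (unique so far: 2)
  Token 3: 'broke' -> NEW (unique so far: 3)
  Token 4: 'bear' -> NEW (unique so far: 4)
  Token 5: 'rabbit' -> NEW (unique so far: 5)
  Token 6: 'before' -> NEW (unique so far: 6)
  Token 7: 'outside' -> NEW (unique so far: 7)
  Token 8: 'so' -> NEW (unique so far: 8)
  Token 9: 'a' -> NEW (unique so far: 9)
  Token 10: 'or' -> NEW (unique so far: 10)
  Token 11: 'near' -> NEW (unique so far: 11)
Unique types: ('a', 'bear', 'before', 'broke', 'dog', 'near', 'or', 'outside', 'rabbit', 'so', 'these')
Vocabulary size: 11

11


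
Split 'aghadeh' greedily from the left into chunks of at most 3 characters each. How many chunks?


'aghadeh' has 7 characters.
Chunking with max size 3:
  Chunk 1: 'agh' (positions 0-2)
  Chunk 2: 'ade' (positions 3-5)
  Chunk 3: 'h' (positions 6-6)
Total chunks: ceil(7 / 3) = 3

3


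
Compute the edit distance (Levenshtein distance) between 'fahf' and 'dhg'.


Building DP table for s1='fahf' (len 4) and s2='dhg' (len 3):
       d  h  g
    0  1  2  3
  f 1  1  2  3
  a 2  2  2  3
  h 3  3  2  3
  f 4  4  3  3
Edit distance = dp[4][3] = 3

3


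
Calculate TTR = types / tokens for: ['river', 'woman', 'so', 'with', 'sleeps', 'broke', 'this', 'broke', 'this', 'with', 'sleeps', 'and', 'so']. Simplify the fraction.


Tokens: 13
Unique types: ('and', 'broke', 'river', 'sleeps', 'so', 'this', 'with', 'woman') = 8
TTR = 8/13
Already in lowest terms.

8/13


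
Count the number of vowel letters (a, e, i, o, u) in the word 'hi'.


Scanning each character of 'hi':
  Position 1: 'h' -> consonant (running count: 0)
  Position 2: 'i' -> vowel (running count: 1)
Total vowels: 1

1


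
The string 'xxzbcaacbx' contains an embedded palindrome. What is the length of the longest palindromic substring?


Scanning 'xxzbcaacbx' for palindromic substrings.
Substring at positions 3-8: 'bcaacb'.
Check: reverse('bcaacb') = 'bcaacb' -> palindrome confirmed.
Neighbouring characters ('z' / 'x') break symmetry, so it cannot extend further.
No longer palindromic substring exists; longest length = 6

6


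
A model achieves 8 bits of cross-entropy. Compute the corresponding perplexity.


Perplexity formula: PP = 2^H
H = 8
PP = 2^8
Steps: 2^1 = 2, 2^2 = 4, 2^3 = 8, 2^4 = 16, 2^5 = 32, 2^6 = 64, 2^7 = 128, 2^8 = 256
PP = 256

256


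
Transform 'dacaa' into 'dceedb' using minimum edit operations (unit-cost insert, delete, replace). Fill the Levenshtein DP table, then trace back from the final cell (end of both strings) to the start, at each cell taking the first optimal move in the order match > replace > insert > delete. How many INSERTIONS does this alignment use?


Edit distance = 5. Backtracking from cell (5, 6) with preference match > replace > insert > delete,
then listing the resulting alignment 'dacaa' -> 'dceedb' left to right:
  Step 1: keep 'd'
  Step 2: insert 'c' [insertion #1]
  Step 3: replace a->e
  Step 4: replace c->e
  Step 5: replace a->d
  Step 6: replace a->b
Total insertions: 1

1


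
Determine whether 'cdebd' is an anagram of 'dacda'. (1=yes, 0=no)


Sort characters of 'cdebd': 'bcdde'
Sort characters of 'dacda': 'aacdd'
Sorted forms differ -> they are NOT anagrams
Result: 0

0


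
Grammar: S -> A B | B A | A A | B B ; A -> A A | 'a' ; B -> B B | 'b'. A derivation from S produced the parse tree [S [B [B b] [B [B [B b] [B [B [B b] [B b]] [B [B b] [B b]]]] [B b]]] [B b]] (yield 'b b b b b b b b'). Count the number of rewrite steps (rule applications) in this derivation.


Every bracketed nonterminal node [X ...] in the tree is produced by exactly one rule application.
Reading the tree off as a leftmost derivation:
  Step 1: S  =>  B B   (applied S -> B B)
  Step 2: B B  =>  B B B   (applied B -> B B)
  Step 3: B B B  =>  b B B   (applied B -> b)
  Step 4: b B B  =>  b B B B   (applied B -> B B)
  Step 5: b B B B  =>  b B B B B   (applied B -> B B)
  Step 6: b B B B B  =>  b b B B B   (applied B -> b)
  Step 7: b b B B B  =>  b b B B B B   (applied B -> B B)
  Step 8: b b B B B B  =>  b b B B B B B   (applied B -> B B)
  Step 9: b b B B B B B  =>  b b b B B B B   (applied B -> b)
  Step 10: b b b B B B B  =>  b b b b B B B   (applied B -> b)
  Step 11: b b b b B B B  =>  b b b b B B B B   (applied B -> B B)
  Step 12: b b b b B B B B  =>  b b b b b B B B   (applied B -> b)
  Step 13: b b b b b B B B  =>  b b b b b b B B   (applied B -> b)
  Step 14: b b b b b b B B  =>  b b b b b b b B   (applied B -> b)
  Step 15: b b b b b b b B  =>  b b b b b b b b   (applied B -> b)
Final yield: b b b b b b b b
Total rewrite steps: 15

15


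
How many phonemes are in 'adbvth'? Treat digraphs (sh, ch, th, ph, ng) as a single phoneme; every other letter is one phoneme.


Parsing 'adbvth' greedily, digraphs first:
  'a' -> vowel phoneme (phonemes so far: 1)
  'd' -> consonant phoneme (phonemes so far: 2)
  'b' -> consonant phoneme (phonemes so far: 3)
  'v' -> consonant phoneme (phonemes so far: 4)
  'th' -> digraph (1 consonant phoneme) (phonemes so far: 5)
Total phonemes: 5

5


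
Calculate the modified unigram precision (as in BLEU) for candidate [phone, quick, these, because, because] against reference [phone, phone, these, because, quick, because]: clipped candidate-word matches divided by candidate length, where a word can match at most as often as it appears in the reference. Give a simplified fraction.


Reference word counts: {'because': 2, 'phone': 2, 'quick': 1, 'these': 1}
Checking each candidate word (with clipping):
  'phone' -> in reference (ref count 2, used 1/2) -> match (matches: 1)
  'quick' -> in reference (ref count 1, used 1/1) -> match (matches: 2)
  'these' -> in reference (ref count 1, used 1/1) -> match (matches: 3)
  'because' -> in reference (ref count 2, used 1/2) -> match (matches: 4)
  'because' -> in reference (ref count 2, used 2/2) -> match (matches: 5)
Clipped matches: 5, Candidate length: 5
Precision = 5/5 = 1

1
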